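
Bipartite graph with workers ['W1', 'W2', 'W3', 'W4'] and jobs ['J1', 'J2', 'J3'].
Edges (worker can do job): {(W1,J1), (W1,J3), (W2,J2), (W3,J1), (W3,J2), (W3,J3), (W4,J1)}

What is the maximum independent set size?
Maximum independent set = 4

By König's theorem:
- Min vertex cover = Max matching = 3
- Max independent set = Total vertices - Min vertex cover
- Max independent set = 7 - 3 = 4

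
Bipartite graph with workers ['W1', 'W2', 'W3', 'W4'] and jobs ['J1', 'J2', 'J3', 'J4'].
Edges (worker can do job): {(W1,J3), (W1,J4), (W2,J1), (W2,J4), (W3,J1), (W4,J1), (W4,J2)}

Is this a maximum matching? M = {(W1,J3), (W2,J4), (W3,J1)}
No, size 3 is not maximum

Proposed matching has size 3.
Maximum matching size for this graph: 4.

This is NOT maximum - can be improved to size 4.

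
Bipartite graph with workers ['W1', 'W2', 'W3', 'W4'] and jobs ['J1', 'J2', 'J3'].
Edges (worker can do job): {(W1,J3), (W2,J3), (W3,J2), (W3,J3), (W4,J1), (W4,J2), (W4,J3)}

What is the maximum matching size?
Maximum matching size = 3

Maximum matching: {(W1,J3), (W3,J2), (W4,J1)}
Size: 3

This assigns 3 workers to 3 distinct jobs.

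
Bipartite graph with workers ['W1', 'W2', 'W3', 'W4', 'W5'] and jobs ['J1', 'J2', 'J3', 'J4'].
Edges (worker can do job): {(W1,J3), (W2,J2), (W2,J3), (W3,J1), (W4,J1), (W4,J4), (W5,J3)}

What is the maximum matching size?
Maximum matching size = 4

Maximum matching: {(W2,J2), (W3,J1), (W4,J4), (W5,J3)}
Size: 4

This assigns 4 workers to 4 distinct jobs.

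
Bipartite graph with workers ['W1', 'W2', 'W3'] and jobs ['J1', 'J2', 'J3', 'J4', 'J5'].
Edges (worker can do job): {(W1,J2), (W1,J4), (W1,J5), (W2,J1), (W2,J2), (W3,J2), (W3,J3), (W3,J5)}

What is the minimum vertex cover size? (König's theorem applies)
Minimum vertex cover size = 3

By König's theorem: in bipartite graphs,
min vertex cover = max matching = 3

Maximum matching has size 3, so minimum vertex cover also has size 3.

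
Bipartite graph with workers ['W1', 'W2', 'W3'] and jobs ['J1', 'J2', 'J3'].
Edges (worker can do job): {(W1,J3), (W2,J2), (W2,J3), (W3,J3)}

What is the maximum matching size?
Maximum matching size = 2

Maximum matching: {(W2,J2), (W3,J3)}
Size: 2

This assigns 2 workers to 2 distinct jobs.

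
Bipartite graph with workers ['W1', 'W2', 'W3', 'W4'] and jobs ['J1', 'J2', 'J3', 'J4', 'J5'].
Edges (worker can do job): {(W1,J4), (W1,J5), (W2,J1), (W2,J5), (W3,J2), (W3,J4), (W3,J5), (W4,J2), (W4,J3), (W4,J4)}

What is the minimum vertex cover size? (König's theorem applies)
Minimum vertex cover size = 4

By König's theorem: in bipartite graphs,
min vertex cover = max matching = 4

Maximum matching has size 4, so minimum vertex cover also has size 4.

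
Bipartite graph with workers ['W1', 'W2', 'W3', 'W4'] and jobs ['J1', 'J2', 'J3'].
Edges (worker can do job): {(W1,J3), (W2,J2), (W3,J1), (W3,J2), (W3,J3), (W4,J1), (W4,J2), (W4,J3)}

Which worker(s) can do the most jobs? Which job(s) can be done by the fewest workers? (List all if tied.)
Most versatile: W3, W4 (3 jobs); Least covered: J1 (2 workers)

Worker degrees (jobs they can do): W1:1, W2:1, W3:3, W4:3
Job degrees (workers who can do it): J1:2, J2:3, J3:3

Maximum worker degree is 3, achieved by: W3, W4
Minimum job degree is 2, achieved by: J1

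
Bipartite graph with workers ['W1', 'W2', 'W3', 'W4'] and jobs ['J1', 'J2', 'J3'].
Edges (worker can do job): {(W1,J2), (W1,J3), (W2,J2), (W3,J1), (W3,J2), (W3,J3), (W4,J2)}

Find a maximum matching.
Matching: {(W1,J3), (W3,J1), (W4,J2)}

Maximum matching (size 3):
  W1 → J3
  W3 → J1
  W4 → J2

Each worker is assigned to at most one job, and each job to at most one worker.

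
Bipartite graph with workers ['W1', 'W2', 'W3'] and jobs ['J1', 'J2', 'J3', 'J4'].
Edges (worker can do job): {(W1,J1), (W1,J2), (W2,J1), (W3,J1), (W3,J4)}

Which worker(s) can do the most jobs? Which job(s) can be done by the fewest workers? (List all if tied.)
Most versatile: W1, W3 (2 jobs); Least covered: J3 (0 workers)

Worker degrees (jobs they can do): W1:2, W2:1, W3:2
Job degrees (workers who can do it): J1:3, J2:1, J3:0, J4:1

Maximum worker degree is 2, achieved by: W1, W3
Minimum job degree is 0, achieved by: J3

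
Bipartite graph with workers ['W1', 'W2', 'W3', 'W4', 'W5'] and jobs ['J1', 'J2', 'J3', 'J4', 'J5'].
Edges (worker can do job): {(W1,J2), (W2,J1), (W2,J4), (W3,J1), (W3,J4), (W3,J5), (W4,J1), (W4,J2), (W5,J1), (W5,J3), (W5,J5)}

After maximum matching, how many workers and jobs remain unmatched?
Unmatched: 0 workers, 0 jobs

Maximum matching size: 5
Workers: 5 total, 5 matched, 0 unmatched
Jobs: 5 total, 5 matched, 0 unmatched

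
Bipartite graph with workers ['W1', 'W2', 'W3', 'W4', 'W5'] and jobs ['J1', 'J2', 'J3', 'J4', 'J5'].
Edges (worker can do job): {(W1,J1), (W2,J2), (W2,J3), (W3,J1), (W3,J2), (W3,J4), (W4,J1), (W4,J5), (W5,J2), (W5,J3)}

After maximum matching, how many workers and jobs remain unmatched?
Unmatched: 0 workers, 0 jobs

Maximum matching size: 5
Workers: 5 total, 5 matched, 0 unmatched
Jobs: 5 total, 5 matched, 0 unmatched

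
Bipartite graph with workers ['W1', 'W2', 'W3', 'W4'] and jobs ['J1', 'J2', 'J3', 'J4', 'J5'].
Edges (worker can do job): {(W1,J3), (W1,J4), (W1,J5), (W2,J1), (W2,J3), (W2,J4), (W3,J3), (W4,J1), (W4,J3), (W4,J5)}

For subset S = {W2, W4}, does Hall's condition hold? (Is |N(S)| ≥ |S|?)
Yes: |N(S)| = 4, |S| = 2

Subset S = {W2, W4}
Neighbors N(S) = {J1, J3, J4, J5}

|N(S)| = 4, |S| = 2
Hall's condition: |N(S)| ≥ |S| is satisfied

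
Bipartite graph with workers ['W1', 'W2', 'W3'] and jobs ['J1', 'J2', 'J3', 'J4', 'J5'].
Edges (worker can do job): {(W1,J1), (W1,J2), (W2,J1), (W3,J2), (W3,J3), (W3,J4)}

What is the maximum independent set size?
Maximum independent set = 5

By König's theorem:
- Min vertex cover = Max matching = 3
- Max independent set = Total vertices - Min vertex cover
- Max independent set = 8 - 3 = 5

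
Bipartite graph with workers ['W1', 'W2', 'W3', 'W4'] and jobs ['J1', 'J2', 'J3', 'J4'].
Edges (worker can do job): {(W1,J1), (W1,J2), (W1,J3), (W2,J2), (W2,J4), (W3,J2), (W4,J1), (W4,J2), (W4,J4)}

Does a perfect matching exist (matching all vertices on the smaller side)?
Yes, perfect matching exists (size 4)

Perfect matching: {(W1,J3), (W2,J4), (W3,J2), (W4,J1)}
All 4 vertices on the smaller side are matched.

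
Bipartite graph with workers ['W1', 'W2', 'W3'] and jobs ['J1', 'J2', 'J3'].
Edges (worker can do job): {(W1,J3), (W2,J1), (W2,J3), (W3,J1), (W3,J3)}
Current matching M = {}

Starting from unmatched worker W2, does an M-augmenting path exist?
Yes: W2 → J3

An M-augmenting path alternates non-matching / matching edges, starting and ending at unmatched vertices.
Path: W2 → J3
(J3 is unmatched in M, so the path is augmenting.)
Flipping edges along this path would increase |M| from 0 to 1.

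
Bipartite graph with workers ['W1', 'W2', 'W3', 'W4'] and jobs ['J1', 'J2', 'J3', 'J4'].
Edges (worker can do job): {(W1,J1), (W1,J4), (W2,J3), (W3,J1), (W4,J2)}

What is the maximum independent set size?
Maximum independent set = 4

By König's theorem:
- Min vertex cover = Max matching = 4
- Max independent set = Total vertices - Min vertex cover
- Max independent set = 8 - 4 = 4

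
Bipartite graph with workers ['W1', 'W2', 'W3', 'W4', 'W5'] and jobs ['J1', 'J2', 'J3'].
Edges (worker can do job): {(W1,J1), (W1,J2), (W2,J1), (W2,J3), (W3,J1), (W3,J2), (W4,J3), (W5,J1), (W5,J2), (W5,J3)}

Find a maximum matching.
Matching: {(W3,J2), (W4,J3), (W5,J1)}

Maximum matching (size 3):
  W3 → J2
  W4 → J3
  W5 → J1

Each worker is assigned to at most one job, and each job to at most one worker.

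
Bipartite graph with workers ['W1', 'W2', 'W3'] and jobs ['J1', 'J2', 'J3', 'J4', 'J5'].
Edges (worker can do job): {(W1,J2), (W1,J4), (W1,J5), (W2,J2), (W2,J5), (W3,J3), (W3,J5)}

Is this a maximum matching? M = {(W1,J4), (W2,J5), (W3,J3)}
Yes, size 3 is maximum

Proposed matching has size 3.
Maximum matching size for this graph: 3.

This is a maximum matching.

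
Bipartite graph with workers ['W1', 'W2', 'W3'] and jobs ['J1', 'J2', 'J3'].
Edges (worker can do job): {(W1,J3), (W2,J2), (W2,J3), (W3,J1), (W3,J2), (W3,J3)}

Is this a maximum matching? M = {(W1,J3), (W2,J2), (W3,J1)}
Yes, size 3 is maximum

Proposed matching has size 3.
Maximum matching size for this graph: 3.

This is a maximum matching.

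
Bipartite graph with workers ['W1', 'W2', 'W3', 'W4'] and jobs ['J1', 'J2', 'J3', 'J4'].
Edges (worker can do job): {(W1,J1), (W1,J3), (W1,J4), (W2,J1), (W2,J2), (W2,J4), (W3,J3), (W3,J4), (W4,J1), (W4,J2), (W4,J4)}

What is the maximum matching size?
Maximum matching size = 4

Maximum matching: {(W1,J4), (W2,J2), (W3,J3), (W4,J1)}
Size: 4

This assigns 4 workers to 4 distinct jobs.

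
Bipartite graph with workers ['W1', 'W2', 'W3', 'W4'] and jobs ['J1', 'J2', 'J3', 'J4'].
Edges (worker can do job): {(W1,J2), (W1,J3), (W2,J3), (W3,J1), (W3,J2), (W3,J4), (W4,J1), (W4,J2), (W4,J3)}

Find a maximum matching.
Matching: {(W1,J2), (W2,J3), (W3,J4), (W4,J1)}

Maximum matching (size 4):
  W1 → J2
  W2 → J3
  W3 → J4
  W4 → J1

Each worker is assigned to at most one job, and each job to at most one worker.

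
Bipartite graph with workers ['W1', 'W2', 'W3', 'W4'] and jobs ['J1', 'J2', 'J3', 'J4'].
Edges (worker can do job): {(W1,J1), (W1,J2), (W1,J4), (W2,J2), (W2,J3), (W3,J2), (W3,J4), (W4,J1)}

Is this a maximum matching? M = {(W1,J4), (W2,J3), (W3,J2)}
No, size 3 is not maximum

Proposed matching has size 3.
Maximum matching size for this graph: 4.

This is NOT maximum - can be improved to size 4.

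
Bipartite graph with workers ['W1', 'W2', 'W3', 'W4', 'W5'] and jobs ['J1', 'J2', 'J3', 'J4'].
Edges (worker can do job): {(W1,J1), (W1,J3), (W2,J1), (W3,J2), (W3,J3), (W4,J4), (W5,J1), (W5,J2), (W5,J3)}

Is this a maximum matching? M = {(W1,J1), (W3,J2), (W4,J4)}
No, size 3 is not maximum

Proposed matching has size 3.
Maximum matching size for this graph: 4.

This is NOT maximum - can be improved to size 4.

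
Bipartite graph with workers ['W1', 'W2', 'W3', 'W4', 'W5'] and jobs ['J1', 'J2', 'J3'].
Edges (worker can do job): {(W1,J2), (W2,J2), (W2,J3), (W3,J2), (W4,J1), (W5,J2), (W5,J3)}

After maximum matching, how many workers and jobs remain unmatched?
Unmatched: 2 workers, 0 jobs

Maximum matching size: 3
Workers: 5 total, 3 matched, 2 unmatched
Jobs: 3 total, 3 matched, 0 unmatched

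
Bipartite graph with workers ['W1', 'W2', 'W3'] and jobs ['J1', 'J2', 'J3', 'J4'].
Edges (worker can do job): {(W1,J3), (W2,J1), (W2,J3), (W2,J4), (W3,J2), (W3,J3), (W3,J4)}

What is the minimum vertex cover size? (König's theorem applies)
Minimum vertex cover size = 3

By König's theorem: in bipartite graphs,
min vertex cover = max matching = 3

Maximum matching has size 3, so minimum vertex cover also has size 3.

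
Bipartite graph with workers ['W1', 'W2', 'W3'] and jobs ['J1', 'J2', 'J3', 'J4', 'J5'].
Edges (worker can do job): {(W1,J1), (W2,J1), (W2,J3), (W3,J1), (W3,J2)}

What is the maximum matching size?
Maximum matching size = 3

Maximum matching: {(W1,J1), (W2,J3), (W3,J2)}
Size: 3

This assigns 3 workers to 3 distinct jobs.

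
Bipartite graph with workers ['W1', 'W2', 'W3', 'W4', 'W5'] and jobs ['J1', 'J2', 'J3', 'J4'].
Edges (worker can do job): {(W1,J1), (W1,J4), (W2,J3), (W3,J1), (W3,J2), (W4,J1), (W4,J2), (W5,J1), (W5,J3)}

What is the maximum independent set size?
Maximum independent set = 5

By König's theorem:
- Min vertex cover = Max matching = 4
- Max independent set = Total vertices - Min vertex cover
- Max independent set = 9 - 4 = 5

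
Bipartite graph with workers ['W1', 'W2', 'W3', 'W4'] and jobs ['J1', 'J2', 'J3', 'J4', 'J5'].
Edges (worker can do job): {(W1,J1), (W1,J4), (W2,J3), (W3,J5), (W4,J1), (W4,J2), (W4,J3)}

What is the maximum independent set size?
Maximum independent set = 5

By König's theorem:
- Min vertex cover = Max matching = 4
- Max independent set = Total vertices - Min vertex cover
- Max independent set = 9 - 4 = 5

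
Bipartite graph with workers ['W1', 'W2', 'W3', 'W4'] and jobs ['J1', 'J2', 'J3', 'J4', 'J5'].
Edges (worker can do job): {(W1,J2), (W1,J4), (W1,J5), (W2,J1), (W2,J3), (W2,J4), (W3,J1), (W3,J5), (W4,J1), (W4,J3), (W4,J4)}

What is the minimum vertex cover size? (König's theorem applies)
Minimum vertex cover size = 4

By König's theorem: in bipartite graphs,
min vertex cover = max matching = 4

Maximum matching has size 4, so minimum vertex cover also has size 4.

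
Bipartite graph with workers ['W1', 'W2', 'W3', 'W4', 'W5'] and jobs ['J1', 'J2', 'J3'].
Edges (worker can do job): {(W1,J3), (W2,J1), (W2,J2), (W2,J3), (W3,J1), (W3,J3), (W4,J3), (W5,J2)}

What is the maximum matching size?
Maximum matching size = 3

Maximum matching: {(W2,J1), (W3,J3), (W5,J2)}
Size: 3

This assigns 3 workers to 3 distinct jobs.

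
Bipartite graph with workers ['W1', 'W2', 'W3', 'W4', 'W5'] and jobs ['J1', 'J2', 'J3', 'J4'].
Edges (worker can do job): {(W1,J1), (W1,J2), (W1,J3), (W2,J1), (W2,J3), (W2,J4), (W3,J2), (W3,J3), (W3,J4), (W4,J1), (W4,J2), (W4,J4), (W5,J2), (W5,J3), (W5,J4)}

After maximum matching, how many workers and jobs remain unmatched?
Unmatched: 1 workers, 0 jobs

Maximum matching size: 4
Workers: 5 total, 4 matched, 1 unmatched
Jobs: 4 total, 4 matched, 0 unmatched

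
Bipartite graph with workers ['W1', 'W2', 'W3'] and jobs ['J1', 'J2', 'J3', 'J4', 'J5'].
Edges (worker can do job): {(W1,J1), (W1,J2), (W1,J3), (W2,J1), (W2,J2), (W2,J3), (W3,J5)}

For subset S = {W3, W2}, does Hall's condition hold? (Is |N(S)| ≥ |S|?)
Yes: |N(S)| = 4, |S| = 2

Subset S = {W3, W2}
Neighbors N(S) = {J1, J2, J3, J5}

|N(S)| = 4, |S| = 2
Hall's condition: |N(S)| ≥ |S| is satisfied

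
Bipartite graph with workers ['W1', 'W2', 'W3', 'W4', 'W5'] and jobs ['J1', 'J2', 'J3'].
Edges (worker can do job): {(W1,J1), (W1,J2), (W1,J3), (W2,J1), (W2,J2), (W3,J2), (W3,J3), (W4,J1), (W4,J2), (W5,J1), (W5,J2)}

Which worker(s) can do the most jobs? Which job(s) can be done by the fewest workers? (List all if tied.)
Most versatile: W1 (3 jobs); Least covered: J3 (2 workers)

Worker degrees (jobs they can do): W1:3, W2:2, W3:2, W4:2, W5:2
Job degrees (workers who can do it): J1:4, J2:5, J3:2

Maximum worker degree is 3, achieved by: W1
Minimum job degree is 2, achieved by: J3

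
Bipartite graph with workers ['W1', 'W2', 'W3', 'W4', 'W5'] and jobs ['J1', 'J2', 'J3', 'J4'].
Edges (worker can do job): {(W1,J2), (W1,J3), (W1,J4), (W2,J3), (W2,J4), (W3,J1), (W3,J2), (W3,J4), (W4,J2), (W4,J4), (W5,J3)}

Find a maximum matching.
Matching: {(W1,J2), (W3,J1), (W4,J4), (W5,J3)}

Maximum matching (size 4):
  W1 → J2
  W3 → J1
  W4 → J4
  W5 → J3

Each worker is assigned to at most one job, and each job to at most one worker.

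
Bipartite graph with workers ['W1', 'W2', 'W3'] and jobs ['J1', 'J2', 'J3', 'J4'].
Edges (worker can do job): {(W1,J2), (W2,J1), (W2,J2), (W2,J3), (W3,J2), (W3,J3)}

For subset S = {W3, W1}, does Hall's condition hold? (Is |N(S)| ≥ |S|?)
Yes: |N(S)| = 2, |S| = 2

Subset S = {W3, W1}
Neighbors N(S) = {J2, J3}

|N(S)| = 2, |S| = 2
Hall's condition: |N(S)| ≥ |S| is satisfied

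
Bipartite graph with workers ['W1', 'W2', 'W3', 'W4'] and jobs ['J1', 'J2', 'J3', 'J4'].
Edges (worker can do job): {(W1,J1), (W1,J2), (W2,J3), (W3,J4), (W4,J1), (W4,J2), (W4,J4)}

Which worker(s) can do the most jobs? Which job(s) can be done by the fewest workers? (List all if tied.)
Most versatile: W4 (3 jobs); Least covered: J3 (1 workers)

Worker degrees (jobs they can do): W1:2, W2:1, W3:1, W4:3
Job degrees (workers who can do it): J1:2, J2:2, J3:1, J4:2

Maximum worker degree is 3, achieved by: W4
Minimum job degree is 1, achieved by: J3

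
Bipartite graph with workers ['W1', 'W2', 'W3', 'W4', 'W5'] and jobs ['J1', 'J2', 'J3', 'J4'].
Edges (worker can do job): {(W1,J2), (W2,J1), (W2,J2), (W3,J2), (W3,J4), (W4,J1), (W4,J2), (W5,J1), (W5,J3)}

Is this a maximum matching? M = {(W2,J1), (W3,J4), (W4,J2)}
No, size 3 is not maximum

Proposed matching has size 3.
Maximum matching size for this graph: 4.

This is NOT maximum - can be improved to size 4.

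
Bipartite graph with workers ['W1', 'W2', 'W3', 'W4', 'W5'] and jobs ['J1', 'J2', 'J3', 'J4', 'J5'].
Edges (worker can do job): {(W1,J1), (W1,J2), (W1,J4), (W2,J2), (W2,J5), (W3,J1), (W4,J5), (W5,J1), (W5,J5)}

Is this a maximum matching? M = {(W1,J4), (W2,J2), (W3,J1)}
No, size 3 is not maximum

Proposed matching has size 3.
Maximum matching size for this graph: 4.

This is NOT maximum - can be improved to size 4.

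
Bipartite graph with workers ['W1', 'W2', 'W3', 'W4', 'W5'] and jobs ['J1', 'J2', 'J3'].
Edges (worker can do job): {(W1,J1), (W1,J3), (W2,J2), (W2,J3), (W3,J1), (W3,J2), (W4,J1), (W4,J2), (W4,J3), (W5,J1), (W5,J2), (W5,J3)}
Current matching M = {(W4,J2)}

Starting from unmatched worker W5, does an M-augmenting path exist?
Yes: W5 → J3

An M-augmenting path alternates non-matching / matching edges, starting and ending at unmatched vertices.
Path: W5 → J3
(J3 is unmatched in M, so the path is augmenting.)
Flipping edges along this path would increase |M| from 1 to 2.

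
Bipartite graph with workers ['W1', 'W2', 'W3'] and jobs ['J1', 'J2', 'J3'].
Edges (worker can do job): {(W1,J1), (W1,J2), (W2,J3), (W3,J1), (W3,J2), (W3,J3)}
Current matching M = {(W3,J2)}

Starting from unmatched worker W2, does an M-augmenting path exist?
Yes: W2 → J3

An M-augmenting path alternates non-matching / matching edges, starting and ending at unmatched vertices.
Path: W2 → J3
(J3 is unmatched in M, so the path is augmenting.)
Flipping edges along this path would increase |M| from 1 to 2.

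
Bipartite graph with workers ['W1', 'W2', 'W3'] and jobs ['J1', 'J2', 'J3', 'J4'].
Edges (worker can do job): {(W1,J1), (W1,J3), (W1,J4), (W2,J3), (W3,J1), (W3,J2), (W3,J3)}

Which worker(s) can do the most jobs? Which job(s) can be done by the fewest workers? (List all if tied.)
Most versatile: W1, W3 (3 jobs); Least covered: J2, J4 (1 workers)

Worker degrees (jobs they can do): W1:3, W2:1, W3:3
Job degrees (workers who can do it): J1:2, J2:1, J3:3, J4:1

Maximum worker degree is 3, achieved by: W1, W3
Minimum job degree is 1, achieved by: J2, J4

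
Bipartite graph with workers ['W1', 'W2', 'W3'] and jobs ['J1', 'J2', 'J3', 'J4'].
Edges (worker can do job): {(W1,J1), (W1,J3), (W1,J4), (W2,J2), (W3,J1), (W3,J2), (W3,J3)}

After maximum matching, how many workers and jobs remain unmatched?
Unmatched: 0 workers, 1 jobs

Maximum matching size: 3
Workers: 3 total, 3 matched, 0 unmatched
Jobs: 4 total, 3 matched, 1 unmatched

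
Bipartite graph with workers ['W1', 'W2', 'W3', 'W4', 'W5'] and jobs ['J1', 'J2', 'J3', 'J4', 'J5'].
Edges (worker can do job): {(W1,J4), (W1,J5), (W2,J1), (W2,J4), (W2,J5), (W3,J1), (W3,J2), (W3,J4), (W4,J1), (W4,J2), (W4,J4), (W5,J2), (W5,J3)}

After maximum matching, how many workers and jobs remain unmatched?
Unmatched: 0 workers, 0 jobs

Maximum matching size: 5
Workers: 5 total, 5 matched, 0 unmatched
Jobs: 5 total, 5 matched, 0 unmatched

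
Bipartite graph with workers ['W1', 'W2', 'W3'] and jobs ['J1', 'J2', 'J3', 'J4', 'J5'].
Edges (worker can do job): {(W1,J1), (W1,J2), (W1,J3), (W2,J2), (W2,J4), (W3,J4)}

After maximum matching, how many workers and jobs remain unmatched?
Unmatched: 0 workers, 2 jobs

Maximum matching size: 3
Workers: 3 total, 3 matched, 0 unmatched
Jobs: 5 total, 3 matched, 2 unmatched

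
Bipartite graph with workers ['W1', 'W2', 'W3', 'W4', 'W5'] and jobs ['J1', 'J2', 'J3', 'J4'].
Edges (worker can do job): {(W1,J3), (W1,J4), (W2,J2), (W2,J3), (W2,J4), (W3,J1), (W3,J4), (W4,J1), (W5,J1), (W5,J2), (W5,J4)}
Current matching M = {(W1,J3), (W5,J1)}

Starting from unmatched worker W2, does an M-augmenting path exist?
Yes: W2 → J4

An M-augmenting path alternates non-matching / matching edges, starting and ending at unmatched vertices.
Path: W2 → J4
(J4 is unmatched in M, so the path is augmenting.)
Flipping edges along this path would increase |M| from 2 to 3.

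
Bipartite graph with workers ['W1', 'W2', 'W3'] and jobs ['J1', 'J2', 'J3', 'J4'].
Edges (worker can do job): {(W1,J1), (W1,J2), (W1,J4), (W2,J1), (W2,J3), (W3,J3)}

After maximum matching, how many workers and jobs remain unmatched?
Unmatched: 0 workers, 1 jobs

Maximum matching size: 3
Workers: 3 total, 3 matched, 0 unmatched
Jobs: 4 total, 3 matched, 1 unmatched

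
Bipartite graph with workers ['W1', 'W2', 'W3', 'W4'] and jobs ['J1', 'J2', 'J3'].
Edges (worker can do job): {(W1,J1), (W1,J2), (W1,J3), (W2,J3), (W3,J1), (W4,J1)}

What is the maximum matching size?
Maximum matching size = 3

Maximum matching: {(W1,J2), (W2,J3), (W4,J1)}
Size: 3

This assigns 3 workers to 3 distinct jobs.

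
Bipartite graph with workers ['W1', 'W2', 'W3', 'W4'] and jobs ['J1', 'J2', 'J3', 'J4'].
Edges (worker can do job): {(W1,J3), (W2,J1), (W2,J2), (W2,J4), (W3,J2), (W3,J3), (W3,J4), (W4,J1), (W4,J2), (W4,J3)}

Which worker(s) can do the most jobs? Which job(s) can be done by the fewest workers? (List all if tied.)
Most versatile: W2, W3, W4 (3 jobs); Least covered: J1, J4 (2 workers)

Worker degrees (jobs they can do): W1:1, W2:3, W3:3, W4:3
Job degrees (workers who can do it): J1:2, J2:3, J3:3, J4:2

Maximum worker degree is 3, achieved by: W2, W3, W4
Minimum job degree is 2, achieved by: J1, J4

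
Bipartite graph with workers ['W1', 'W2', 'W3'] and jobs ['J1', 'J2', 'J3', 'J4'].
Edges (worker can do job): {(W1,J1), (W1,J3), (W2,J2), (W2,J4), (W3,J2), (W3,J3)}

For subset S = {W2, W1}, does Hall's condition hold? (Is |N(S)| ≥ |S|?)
Yes: |N(S)| = 4, |S| = 2

Subset S = {W2, W1}
Neighbors N(S) = {J1, J2, J3, J4}

|N(S)| = 4, |S| = 2
Hall's condition: |N(S)| ≥ |S| is satisfied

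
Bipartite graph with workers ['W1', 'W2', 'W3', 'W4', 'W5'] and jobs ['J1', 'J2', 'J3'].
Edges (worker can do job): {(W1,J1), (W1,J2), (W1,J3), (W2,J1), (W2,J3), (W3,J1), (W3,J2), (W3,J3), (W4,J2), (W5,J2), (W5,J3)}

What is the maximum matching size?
Maximum matching size = 3

Maximum matching: {(W1,J1), (W3,J3), (W5,J2)}
Size: 3

This assigns 3 workers to 3 distinct jobs.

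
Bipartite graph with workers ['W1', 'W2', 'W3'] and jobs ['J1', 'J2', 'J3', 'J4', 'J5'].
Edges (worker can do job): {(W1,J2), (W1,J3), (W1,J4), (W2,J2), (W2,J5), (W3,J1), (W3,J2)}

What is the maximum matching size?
Maximum matching size = 3

Maximum matching: {(W1,J3), (W2,J5), (W3,J2)}
Size: 3

This assigns 3 workers to 3 distinct jobs.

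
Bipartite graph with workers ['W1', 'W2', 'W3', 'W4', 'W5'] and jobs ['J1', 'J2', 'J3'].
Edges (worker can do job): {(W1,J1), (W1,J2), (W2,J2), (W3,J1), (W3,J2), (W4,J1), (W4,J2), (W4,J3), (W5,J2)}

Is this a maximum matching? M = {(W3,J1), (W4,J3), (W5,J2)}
Yes, size 3 is maximum

Proposed matching has size 3.
Maximum matching size for this graph: 3.

This is a maximum matching.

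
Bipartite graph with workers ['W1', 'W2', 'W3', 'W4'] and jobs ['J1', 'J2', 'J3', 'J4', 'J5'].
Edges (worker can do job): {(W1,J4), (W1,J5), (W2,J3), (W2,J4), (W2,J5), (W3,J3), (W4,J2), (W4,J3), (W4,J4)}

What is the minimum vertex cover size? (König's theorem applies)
Minimum vertex cover size = 4

By König's theorem: in bipartite graphs,
min vertex cover = max matching = 4

Maximum matching has size 4, so minimum vertex cover also has size 4.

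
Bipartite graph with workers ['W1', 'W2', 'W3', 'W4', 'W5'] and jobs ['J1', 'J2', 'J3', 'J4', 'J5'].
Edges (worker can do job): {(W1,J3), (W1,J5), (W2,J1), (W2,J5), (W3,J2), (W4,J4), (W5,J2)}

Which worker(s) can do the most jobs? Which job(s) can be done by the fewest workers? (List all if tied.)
Most versatile: W1, W2 (2 jobs); Least covered: J1, J3, J4 (1 workers)

Worker degrees (jobs they can do): W1:2, W2:2, W3:1, W4:1, W5:1
Job degrees (workers who can do it): J1:1, J2:2, J3:1, J4:1, J5:2

Maximum worker degree is 2, achieved by: W1, W2
Minimum job degree is 1, achieved by: J1, J3, J4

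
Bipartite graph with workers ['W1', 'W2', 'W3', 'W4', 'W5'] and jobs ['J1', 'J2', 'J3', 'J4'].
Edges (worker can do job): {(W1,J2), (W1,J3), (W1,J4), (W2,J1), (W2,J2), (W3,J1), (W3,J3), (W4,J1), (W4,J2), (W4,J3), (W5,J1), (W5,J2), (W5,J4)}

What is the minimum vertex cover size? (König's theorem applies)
Minimum vertex cover size = 4

By König's theorem: in bipartite graphs,
min vertex cover = max matching = 4

Maximum matching has size 4, so minimum vertex cover also has size 4.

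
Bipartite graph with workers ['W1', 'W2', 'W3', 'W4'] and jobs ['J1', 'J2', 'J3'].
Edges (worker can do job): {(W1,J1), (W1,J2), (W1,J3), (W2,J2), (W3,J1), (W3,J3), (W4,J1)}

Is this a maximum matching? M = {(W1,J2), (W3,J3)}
No, size 2 is not maximum

Proposed matching has size 2.
Maximum matching size for this graph: 3.

This is NOT maximum - can be improved to size 3.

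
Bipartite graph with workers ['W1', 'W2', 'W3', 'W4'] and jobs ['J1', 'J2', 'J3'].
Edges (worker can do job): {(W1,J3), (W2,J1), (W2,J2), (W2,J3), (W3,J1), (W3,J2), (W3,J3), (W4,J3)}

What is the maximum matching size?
Maximum matching size = 3

Maximum matching: {(W2,J2), (W3,J1), (W4,J3)}
Size: 3

This assigns 3 workers to 3 distinct jobs.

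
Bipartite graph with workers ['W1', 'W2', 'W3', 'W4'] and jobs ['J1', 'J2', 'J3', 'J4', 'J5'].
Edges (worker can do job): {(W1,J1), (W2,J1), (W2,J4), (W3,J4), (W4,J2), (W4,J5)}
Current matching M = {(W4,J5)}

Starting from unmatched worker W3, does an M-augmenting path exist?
Yes: W3 → J4

An M-augmenting path alternates non-matching / matching edges, starting and ending at unmatched vertices.
Path: W3 → J4
(J4 is unmatched in M, so the path is augmenting.)
Flipping edges along this path would increase |M| from 1 to 2.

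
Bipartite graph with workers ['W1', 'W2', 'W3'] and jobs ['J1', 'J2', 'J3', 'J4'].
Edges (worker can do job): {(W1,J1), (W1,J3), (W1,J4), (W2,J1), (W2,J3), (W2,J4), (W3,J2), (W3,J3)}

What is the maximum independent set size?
Maximum independent set = 4

By König's theorem:
- Min vertex cover = Max matching = 3
- Max independent set = Total vertices - Min vertex cover
- Max independent set = 7 - 3 = 4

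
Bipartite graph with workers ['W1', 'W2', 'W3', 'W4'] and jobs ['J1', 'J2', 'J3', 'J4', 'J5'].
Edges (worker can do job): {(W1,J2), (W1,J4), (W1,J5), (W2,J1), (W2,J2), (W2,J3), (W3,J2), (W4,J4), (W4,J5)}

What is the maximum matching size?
Maximum matching size = 4

Maximum matching: {(W1,J5), (W2,J3), (W3,J2), (W4,J4)}
Size: 4

This assigns 4 workers to 4 distinct jobs.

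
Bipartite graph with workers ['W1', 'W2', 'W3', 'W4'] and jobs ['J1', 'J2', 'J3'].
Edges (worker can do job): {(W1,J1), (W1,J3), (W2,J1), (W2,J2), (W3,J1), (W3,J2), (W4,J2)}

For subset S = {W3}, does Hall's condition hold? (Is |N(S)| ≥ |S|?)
Yes: |N(S)| = 2, |S| = 1

Subset S = {W3}
Neighbors N(S) = {J1, J2}

|N(S)| = 2, |S| = 1
Hall's condition: |N(S)| ≥ |S| is satisfied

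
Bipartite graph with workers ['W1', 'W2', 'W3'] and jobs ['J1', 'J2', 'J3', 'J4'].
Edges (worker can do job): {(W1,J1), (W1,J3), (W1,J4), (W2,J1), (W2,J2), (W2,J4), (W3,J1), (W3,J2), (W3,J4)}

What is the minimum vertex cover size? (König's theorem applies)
Minimum vertex cover size = 3

By König's theorem: in bipartite graphs,
min vertex cover = max matching = 3

Maximum matching has size 3, so minimum vertex cover also has size 3.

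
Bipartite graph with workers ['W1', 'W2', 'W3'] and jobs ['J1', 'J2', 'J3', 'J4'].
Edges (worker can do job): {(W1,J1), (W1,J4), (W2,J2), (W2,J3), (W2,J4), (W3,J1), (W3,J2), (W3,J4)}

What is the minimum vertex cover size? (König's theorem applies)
Minimum vertex cover size = 3

By König's theorem: in bipartite graphs,
min vertex cover = max matching = 3

Maximum matching has size 3, so minimum vertex cover also has size 3.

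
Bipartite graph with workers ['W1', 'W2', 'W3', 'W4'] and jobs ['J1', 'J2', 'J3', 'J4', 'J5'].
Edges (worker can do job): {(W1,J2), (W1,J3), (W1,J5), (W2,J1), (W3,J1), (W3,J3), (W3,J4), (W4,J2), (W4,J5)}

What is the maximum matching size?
Maximum matching size = 4

Maximum matching: {(W1,J2), (W2,J1), (W3,J3), (W4,J5)}
Size: 4

This assigns 4 workers to 4 distinct jobs.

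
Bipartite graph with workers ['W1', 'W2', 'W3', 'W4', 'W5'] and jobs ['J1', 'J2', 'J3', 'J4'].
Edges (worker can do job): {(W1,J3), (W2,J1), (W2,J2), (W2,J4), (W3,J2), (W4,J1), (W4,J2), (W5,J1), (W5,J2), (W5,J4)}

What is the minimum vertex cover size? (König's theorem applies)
Minimum vertex cover size = 4

By König's theorem: in bipartite graphs,
min vertex cover = max matching = 4

Maximum matching has size 4, so minimum vertex cover also has size 4.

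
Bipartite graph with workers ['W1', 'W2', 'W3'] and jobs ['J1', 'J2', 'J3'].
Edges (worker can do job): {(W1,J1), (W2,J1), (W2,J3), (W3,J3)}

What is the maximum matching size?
Maximum matching size = 2

Maximum matching: {(W1,J1), (W3,J3)}
Size: 2

This assigns 2 workers to 2 distinct jobs.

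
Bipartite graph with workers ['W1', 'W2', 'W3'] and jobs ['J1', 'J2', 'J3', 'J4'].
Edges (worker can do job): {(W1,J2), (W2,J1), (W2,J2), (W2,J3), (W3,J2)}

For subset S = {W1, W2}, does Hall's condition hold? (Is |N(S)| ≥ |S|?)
Yes: |N(S)| = 3, |S| = 2

Subset S = {W1, W2}
Neighbors N(S) = {J1, J2, J3}

|N(S)| = 3, |S| = 2
Hall's condition: |N(S)| ≥ |S| is satisfied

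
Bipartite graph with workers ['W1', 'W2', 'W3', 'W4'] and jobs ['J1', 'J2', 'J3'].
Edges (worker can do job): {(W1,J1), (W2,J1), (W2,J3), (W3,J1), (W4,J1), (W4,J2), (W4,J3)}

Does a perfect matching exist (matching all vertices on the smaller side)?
Yes, perfect matching exists (size 3)

Perfect matching: {(W2,J3), (W3,J1), (W4,J2)}
All 3 vertices on the smaller side are matched.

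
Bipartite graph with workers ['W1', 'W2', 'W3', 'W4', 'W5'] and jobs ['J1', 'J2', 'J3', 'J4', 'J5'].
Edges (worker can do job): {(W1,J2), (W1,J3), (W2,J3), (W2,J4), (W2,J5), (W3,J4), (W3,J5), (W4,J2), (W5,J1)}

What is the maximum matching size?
Maximum matching size = 5

Maximum matching: {(W1,J3), (W2,J4), (W3,J5), (W4,J2), (W5,J1)}
Size: 5

This assigns 5 workers to 5 distinct jobs.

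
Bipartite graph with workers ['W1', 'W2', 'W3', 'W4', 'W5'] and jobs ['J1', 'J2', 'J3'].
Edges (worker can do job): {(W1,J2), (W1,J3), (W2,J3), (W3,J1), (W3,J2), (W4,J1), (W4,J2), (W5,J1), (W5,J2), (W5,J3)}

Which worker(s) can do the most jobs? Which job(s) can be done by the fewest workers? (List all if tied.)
Most versatile: W5 (3 jobs); Least covered: J1, J3 (3 workers)

Worker degrees (jobs they can do): W1:2, W2:1, W3:2, W4:2, W5:3
Job degrees (workers who can do it): J1:3, J2:4, J3:3

Maximum worker degree is 3, achieved by: W5
Minimum job degree is 3, achieved by: J1, J3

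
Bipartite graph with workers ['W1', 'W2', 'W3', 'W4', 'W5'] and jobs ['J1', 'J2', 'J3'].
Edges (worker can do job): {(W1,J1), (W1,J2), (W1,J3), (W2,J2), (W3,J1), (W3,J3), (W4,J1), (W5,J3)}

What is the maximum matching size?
Maximum matching size = 3

Maximum matching: {(W1,J2), (W3,J3), (W4,J1)}
Size: 3

This assigns 3 workers to 3 distinct jobs.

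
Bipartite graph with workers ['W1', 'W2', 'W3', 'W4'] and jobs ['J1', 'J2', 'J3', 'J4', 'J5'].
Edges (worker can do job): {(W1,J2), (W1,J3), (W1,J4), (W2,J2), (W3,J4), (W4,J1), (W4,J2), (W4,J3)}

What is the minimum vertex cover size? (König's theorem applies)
Minimum vertex cover size = 4

By König's theorem: in bipartite graphs,
min vertex cover = max matching = 4

Maximum matching has size 4, so minimum vertex cover also has size 4.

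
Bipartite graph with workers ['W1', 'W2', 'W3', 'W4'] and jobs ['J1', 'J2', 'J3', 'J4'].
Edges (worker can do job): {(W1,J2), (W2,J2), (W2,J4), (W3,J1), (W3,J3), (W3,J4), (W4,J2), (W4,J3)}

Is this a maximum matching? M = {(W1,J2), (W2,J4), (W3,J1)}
No, size 3 is not maximum

Proposed matching has size 3.
Maximum matching size for this graph: 4.

This is NOT maximum - can be improved to size 4.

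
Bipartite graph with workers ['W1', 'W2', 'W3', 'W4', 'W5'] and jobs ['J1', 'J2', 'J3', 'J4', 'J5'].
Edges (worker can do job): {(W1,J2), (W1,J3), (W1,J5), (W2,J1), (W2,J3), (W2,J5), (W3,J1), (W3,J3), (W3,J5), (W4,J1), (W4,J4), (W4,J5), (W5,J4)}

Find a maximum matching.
Matching: {(W1,J2), (W2,J3), (W3,J5), (W4,J1), (W5,J4)}

Maximum matching (size 5):
  W1 → J2
  W2 → J3
  W3 → J5
  W4 → J1
  W5 → J4

Each worker is assigned to at most one job, and each job to at most one worker.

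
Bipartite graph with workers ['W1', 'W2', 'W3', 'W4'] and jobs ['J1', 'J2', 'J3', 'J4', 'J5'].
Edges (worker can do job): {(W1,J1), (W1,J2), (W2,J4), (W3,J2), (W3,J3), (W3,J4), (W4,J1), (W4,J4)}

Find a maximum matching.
Matching: {(W1,J2), (W2,J4), (W3,J3), (W4,J1)}

Maximum matching (size 4):
  W1 → J2
  W2 → J4
  W3 → J3
  W4 → J1

Each worker is assigned to at most one job, and each job to at most one worker.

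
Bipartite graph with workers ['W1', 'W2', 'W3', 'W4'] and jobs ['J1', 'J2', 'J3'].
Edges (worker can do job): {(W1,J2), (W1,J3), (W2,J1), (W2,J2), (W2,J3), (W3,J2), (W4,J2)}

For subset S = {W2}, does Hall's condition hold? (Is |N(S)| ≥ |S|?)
Yes: |N(S)| = 3, |S| = 1

Subset S = {W2}
Neighbors N(S) = {J1, J2, J3}

|N(S)| = 3, |S| = 1
Hall's condition: |N(S)| ≥ |S| is satisfied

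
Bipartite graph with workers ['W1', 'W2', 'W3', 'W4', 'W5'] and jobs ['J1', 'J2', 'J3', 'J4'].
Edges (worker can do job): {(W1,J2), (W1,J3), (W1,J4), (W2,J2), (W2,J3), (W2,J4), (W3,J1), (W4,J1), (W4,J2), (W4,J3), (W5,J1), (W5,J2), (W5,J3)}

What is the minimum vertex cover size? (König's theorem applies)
Minimum vertex cover size = 4

By König's theorem: in bipartite graphs,
min vertex cover = max matching = 4

Maximum matching has size 4, so minimum vertex cover also has size 4.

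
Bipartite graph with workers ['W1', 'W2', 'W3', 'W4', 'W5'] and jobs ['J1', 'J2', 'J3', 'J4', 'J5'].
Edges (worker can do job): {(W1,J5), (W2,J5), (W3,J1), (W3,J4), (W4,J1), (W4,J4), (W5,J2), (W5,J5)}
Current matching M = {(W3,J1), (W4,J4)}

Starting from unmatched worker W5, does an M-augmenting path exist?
Yes: W5 → J2

An M-augmenting path alternates non-matching / matching edges, starting and ending at unmatched vertices.
Path: W5 → J2
(J2 is unmatched in M, so the path is augmenting.)
Flipping edges along this path would increase |M| from 2 to 3.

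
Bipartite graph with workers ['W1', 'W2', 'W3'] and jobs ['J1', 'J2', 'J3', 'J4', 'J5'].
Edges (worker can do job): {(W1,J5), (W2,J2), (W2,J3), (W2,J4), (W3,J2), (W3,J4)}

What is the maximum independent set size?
Maximum independent set = 5

By König's theorem:
- Min vertex cover = Max matching = 3
- Max independent set = Total vertices - Min vertex cover
- Max independent set = 8 - 3 = 5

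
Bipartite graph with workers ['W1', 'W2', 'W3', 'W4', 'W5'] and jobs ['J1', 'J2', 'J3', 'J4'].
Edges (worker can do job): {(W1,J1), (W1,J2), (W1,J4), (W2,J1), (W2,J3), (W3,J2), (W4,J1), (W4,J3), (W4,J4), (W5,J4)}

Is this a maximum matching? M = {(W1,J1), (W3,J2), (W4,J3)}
No, size 3 is not maximum

Proposed matching has size 3.
Maximum matching size for this graph: 4.

This is NOT maximum - can be improved to size 4.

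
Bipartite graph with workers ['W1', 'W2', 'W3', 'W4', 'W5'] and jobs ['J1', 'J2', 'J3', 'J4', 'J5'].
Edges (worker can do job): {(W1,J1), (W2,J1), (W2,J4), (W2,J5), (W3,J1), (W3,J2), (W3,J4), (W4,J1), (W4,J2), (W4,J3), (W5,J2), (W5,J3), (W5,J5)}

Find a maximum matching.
Matching: {(W1,J1), (W2,J4), (W3,J2), (W4,J3), (W5,J5)}

Maximum matching (size 5):
  W1 → J1
  W2 → J4
  W3 → J2
  W4 → J3
  W5 → J5

Each worker is assigned to at most one job, and each job to at most one worker.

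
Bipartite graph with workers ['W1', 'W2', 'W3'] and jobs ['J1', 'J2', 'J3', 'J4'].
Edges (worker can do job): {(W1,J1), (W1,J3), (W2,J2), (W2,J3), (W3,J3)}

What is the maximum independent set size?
Maximum independent set = 4

By König's theorem:
- Min vertex cover = Max matching = 3
- Max independent set = Total vertices - Min vertex cover
- Max independent set = 7 - 3 = 4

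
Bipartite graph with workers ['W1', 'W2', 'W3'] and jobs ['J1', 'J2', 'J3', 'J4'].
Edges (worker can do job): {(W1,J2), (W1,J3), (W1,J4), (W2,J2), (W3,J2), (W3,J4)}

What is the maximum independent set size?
Maximum independent set = 4

By König's theorem:
- Min vertex cover = Max matching = 3
- Max independent set = Total vertices - Min vertex cover
- Max independent set = 7 - 3 = 4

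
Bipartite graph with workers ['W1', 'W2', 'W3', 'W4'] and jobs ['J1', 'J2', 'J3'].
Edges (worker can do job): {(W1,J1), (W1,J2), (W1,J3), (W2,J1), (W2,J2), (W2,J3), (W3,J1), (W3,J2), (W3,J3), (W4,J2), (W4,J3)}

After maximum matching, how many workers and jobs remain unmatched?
Unmatched: 1 workers, 0 jobs

Maximum matching size: 3
Workers: 4 total, 3 matched, 1 unmatched
Jobs: 3 total, 3 matched, 0 unmatched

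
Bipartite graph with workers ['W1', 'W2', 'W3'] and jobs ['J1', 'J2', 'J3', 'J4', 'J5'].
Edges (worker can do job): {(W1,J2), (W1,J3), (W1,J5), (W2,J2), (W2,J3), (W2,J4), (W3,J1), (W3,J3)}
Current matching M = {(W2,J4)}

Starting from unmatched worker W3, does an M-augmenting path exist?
Yes: W3 → J3

An M-augmenting path alternates non-matching / matching edges, starting and ending at unmatched vertices.
Path: W3 → J3
(J3 is unmatched in M, so the path is augmenting.)
Flipping edges along this path would increase |M| from 1 to 2.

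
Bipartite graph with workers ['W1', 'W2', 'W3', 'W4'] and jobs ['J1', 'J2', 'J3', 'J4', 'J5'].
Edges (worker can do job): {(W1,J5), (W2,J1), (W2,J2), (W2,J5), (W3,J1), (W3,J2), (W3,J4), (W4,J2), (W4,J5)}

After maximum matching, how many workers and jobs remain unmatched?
Unmatched: 0 workers, 1 jobs

Maximum matching size: 4
Workers: 4 total, 4 matched, 0 unmatched
Jobs: 5 total, 4 matched, 1 unmatched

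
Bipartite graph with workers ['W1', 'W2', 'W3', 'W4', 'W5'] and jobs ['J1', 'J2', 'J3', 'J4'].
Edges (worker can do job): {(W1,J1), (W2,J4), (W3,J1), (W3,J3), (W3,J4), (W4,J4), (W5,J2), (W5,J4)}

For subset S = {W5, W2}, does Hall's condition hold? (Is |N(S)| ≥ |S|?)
Yes: |N(S)| = 2, |S| = 2

Subset S = {W5, W2}
Neighbors N(S) = {J2, J4}

|N(S)| = 2, |S| = 2
Hall's condition: |N(S)| ≥ |S| is satisfied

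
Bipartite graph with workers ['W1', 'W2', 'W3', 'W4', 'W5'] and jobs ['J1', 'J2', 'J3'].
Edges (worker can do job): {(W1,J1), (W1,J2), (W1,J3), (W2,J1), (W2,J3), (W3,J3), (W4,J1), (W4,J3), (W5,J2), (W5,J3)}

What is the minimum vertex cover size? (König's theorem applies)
Minimum vertex cover size = 3

By König's theorem: in bipartite graphs,
min vertex cover = max matching = 3

Maximum matching has size 3, so minimum vertex cover also has size 3.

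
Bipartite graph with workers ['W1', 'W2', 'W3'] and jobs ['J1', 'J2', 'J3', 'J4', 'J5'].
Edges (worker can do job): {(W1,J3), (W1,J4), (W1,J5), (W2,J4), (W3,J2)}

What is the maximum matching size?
Maximum matching size = 3

Maximum matching: {(W1,J5), (W2,J4), (W3,J2)}
Size: 3

This assigns 3 workers to 3 distinct jobs.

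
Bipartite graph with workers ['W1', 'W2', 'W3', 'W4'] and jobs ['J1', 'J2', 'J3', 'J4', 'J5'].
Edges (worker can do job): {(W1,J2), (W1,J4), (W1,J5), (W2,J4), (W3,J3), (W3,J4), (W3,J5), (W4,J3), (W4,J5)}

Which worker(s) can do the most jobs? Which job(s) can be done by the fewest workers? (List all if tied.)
Most versatile: W1, W3 (3 jobs); Least covered: J1 (0 workers)

Worker degrees (jobs they can do): W1:3, W2:1, W3:3, W4:2
Job degrees (workers who can do it): J1:0, J2:1, J3:2, J4:3, J5:3

Maximum worker degree is 3, achieved by: W1, W3
Minimum job degree is 0, achieved by: J1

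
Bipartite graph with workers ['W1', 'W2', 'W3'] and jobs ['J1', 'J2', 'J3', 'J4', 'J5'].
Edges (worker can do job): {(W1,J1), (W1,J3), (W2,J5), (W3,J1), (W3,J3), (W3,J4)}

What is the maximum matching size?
Maximum matching size = 3

Maximum matching: {(W1,J1), (W2,J5), (W3,J3)}
Size: 3

This assigns 3 workers to 3 distinct jobs.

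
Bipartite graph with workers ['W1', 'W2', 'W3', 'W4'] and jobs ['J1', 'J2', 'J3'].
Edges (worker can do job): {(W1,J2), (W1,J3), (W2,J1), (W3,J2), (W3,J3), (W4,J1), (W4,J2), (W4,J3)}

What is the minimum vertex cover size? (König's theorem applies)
Minimum vertex cover size = 3

By König's theorem: in bipartite graphs,
min vertex cover = max matching = 3

Maximum matching has size 3, so minimum vertex cover also has size 3.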